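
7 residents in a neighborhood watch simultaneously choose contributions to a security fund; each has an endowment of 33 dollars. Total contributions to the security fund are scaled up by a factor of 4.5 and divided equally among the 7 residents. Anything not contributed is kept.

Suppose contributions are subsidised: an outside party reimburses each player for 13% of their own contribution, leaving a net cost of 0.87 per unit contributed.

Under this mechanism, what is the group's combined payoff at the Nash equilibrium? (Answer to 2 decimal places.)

231.00 dollars

The effective private return is (4.5/7) / 0.87 = 0.7389, which is still under 1, so the mechanism doesn't change anyone's dominant strategy: zero contribution.
At the Nash equilibrium no one contributes; group total payoff = 7 × 33 = 231.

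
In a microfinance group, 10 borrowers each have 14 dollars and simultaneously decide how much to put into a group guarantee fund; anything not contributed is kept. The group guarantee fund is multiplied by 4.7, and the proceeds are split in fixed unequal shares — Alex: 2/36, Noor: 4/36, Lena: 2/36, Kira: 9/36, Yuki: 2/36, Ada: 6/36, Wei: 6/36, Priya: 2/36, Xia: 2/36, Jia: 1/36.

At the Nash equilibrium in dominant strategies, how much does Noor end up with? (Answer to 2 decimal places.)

Player j's private return per contributed unit is 4.7 × (j's share). Contributing is weakly dominant for j when that share is at least 1/4.7 = 0.2128, and contributing 0 is dominant otherwise.
Kira alone (share 9/36) is above the threshold, contributing 14; the remaining 9 contribute 0. Total contributed: 14.
Noor keeps 14 and receives 4.7 × 14 × 4/36 = 7.31 from the group guarantee fund, for a payoff of 21.31.

21.31 dollars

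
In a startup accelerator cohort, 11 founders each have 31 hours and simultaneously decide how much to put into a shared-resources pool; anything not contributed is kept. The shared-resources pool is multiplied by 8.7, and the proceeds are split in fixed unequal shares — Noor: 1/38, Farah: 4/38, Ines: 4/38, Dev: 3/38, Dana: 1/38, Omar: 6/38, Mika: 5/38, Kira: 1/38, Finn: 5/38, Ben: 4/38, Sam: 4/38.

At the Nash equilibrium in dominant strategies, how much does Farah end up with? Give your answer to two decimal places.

For player j, contributing a unit is worthwhile iff 8.7 × (j's share) ≥ 1, i.e. iff j's share is at least 0.1149.
Omar, Mika and Finn clear that bar, contributing 31 each; the remaining 8 contribute 0. Total contributed: 93.
Farah keeps 31 and receives 8.7 × 93 × 4/38 = 85.17 from the shared-resources pool, for a payoff of 116.17.

116.17 hours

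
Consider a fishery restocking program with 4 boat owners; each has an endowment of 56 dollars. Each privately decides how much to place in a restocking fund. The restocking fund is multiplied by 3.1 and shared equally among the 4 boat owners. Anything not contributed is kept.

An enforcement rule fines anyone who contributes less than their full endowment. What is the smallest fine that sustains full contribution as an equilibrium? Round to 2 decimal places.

Given the others contribute fully, the best deviation is to contribute 0 (any partial contribution still incurs the fine and gives up units whose private return 0.7750 is below 1).
Deviating from 56 to 0 saves 56 dollars but forfeits the deviator's share of the drop in the restocking fund: 3.1/4 × 56 = 43.40.
So the deviation gain is 56 − 43.40 = 12.60, and the fine must be at least 12.60 dollars to wipe it out.

12.60 dollars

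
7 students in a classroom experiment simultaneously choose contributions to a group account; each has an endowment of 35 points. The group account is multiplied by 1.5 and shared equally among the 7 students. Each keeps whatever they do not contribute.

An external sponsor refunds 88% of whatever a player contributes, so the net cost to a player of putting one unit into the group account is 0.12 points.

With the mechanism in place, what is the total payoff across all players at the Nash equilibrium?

583.10 points

With the mechanism, a contributed unit returns (1.5/7) / 0.12 = 1.7857 per unit of net cost to the contributor — now above 1 — so contributing fully is weakly dominant for every player.
At the Nash equilibrium everyone contributes 35. Group total payoff = 7 × (35 × 0.88 + 1.5 × 35) = 583.10.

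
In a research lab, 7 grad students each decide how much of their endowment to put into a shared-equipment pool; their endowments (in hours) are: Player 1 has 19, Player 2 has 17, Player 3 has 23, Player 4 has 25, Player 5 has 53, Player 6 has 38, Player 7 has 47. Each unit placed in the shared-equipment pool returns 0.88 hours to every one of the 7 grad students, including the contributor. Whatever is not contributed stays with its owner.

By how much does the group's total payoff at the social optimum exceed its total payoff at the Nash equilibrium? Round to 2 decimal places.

The private return per contributed unit is 0.88 < 1 for everyone, so the Nash equilibrium is zero contribution and the group total is Σ E_j = 19 + 17 + 23 + 25 + 53 + 38 + 47 = 222.
Each contributed unit returns 6.160 to the group, so the social optimum is full contribution by everyone: group total = 6.160 × 222 = 1367.52.
Efficiency loss = (6.160 − 1) × 222 = 1145.52.

1145.52 hours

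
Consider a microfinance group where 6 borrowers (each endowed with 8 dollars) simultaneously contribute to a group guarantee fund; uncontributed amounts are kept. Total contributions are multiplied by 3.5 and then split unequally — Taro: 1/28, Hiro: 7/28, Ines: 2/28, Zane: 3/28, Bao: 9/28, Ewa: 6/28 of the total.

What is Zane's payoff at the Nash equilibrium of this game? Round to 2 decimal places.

For player j, contributing a unit is worthwhile iff 3.5 × (j's share) ≥ 1, i.e. iff j's share is at least 0.2857.
Only Bao (9/28) clears that bar, contributing 8; the remaining 5 contribute 0. Total contributed: 8.
Zane keeps 8 and receives 3.5 × 8 × 3/28 = 3.00 from the group guarantee fund, for a payoff of 11.00.

11.00 dollars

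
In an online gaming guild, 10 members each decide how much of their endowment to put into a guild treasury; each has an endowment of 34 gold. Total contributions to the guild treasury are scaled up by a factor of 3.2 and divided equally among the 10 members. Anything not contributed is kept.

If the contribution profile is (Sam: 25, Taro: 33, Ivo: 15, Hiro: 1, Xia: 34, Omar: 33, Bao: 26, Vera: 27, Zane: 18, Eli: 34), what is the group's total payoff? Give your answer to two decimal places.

Total contributed: 25 + 33 + 15 + 1 + 34 + 33 + 26 + 27 + 18 + 34 = 246; total kept: 10 × 34 − 246 = 94.
The guild treasury pays out 3.2 × 246 = 787.20 in aggregate.
Group total = 94 + 787.20 = 881.20.

881.20 gold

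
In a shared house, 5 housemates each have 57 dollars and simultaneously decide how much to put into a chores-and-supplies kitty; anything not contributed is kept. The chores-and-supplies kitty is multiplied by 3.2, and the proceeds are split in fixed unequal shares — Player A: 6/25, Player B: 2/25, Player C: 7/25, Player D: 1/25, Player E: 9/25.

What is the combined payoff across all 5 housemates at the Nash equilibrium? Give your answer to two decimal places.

410.40 dollars

Each unit j contributes comes back to j as 3.2 × (j's share), so j prefers to contribute only if that share exceeds 1/3.2 = 0.3125; otherwise keeping the unit dominates.
Only Player E (9/25) clears that bar, contributing 57; the remaining 4 contribute 0. Total contributed: 57.
The chores-and-supplies kitty pays out 3.2 × 57 = 182.40 in total (split across the unequal shares, but the aggregate is all that matters for the group sum).
The 4 free-riders keep 57 each, adding 228. Group total = 228 + 182.40 = 410.40.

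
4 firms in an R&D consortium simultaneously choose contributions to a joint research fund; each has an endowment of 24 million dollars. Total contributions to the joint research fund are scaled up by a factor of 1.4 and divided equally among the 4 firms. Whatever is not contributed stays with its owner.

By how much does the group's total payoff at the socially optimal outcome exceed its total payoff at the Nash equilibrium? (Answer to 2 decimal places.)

Each contributed unit returns 1.4/4 = 0.3500 to its contributor — below 1 — so contributing 0 is dominant for every player. At the Nash equilibrium everyone keeps their 24, and the group total is 4 × 24 = 96.
Each contributed unit returns 1.400 to the group as a whole (0.3500 to each of 4 players), which exceeds 1, so the social optimum is full contribution: group total = 1.400 × 96 = 134.40.
Efficiency loss = 134.40 − 96 = 38.40.

38.40 million dollars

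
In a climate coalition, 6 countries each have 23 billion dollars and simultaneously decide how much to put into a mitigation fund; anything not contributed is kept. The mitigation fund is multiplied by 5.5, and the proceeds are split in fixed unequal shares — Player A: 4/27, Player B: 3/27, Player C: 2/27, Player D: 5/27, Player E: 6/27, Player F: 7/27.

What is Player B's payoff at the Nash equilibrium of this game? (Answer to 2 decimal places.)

For player j, contributing a unit is worthwhile iff 5.5 × (j's share) ≥ 1, i.e. iff j's share is at least 0.1818.
The shares above 0.1818 belong to Player D, Player E and Player F, contributing 23 each; the remaining 3 contribute 0. Total contributed: 69.
Player B keeps 23 and receives 5.5 × 69 × 3/27 = 42.17 from the mitigation fund, for a payoff of 65.17.

65.17 billion dollars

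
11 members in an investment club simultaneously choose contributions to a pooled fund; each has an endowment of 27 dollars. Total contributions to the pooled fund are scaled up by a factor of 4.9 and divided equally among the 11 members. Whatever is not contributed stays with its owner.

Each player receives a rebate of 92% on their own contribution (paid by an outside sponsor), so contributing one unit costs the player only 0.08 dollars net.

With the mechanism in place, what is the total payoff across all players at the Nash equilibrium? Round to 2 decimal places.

The effective private return per unit is now (4.9/11) / 0.08 = 5.5682 > 1, so every player's dominant strategy flips to full contribution.
So the Nash equilibrium is full contribution by all 11; the group earns 11 × (27 × 0.92 + 4.9 × 27) = 1728.54.

1728.54 dollars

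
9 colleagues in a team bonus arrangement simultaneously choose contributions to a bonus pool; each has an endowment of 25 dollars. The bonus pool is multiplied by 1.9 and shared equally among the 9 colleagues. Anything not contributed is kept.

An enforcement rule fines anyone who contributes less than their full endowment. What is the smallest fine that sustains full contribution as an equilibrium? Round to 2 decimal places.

19.72 dollars

Given the others contribute fully, the best deviation is to contribute 0 (any partial contribution still incurs the fine and gives up units whose private return 0.2111 is below 1).
Deviating from 25 to 0 saves 25 dollars but forfeits the deviator's share of the drop in the bonus pool: 1.9/9 × 25 = 5.28.
So the deviation gain is 25 − 5.28 = 19.72, and the fine must be at least 19.72 dollars to wipe it out.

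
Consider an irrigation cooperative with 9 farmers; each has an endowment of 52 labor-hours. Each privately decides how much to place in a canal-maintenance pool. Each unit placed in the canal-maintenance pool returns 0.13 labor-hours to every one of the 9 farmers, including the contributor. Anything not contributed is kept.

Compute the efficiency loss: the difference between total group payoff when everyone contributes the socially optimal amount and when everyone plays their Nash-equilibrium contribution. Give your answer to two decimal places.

79.56 labor-hours

The private return per contributed unit is 0.13 < 1, so contributing 0 is dominant for every player. At the Nash equilibrium everyone keeps their 52, and the group total is 9 × 52 = 468.
Each contributed unit returns 1.170 to the group as a whole (0.13 to each of 9 players), which exceeds 1, so the social optimum is full contribution: group total = 1.170 × 468 = 547.56.
Efficiency loss = 547.56 − 468 = 79.56.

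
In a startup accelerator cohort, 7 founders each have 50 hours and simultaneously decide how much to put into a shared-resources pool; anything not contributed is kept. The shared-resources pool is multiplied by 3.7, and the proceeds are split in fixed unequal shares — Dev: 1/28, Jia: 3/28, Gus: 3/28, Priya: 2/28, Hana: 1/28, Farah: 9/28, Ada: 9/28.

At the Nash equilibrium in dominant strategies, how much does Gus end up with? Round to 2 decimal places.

89.64 hours

Each unit j contributes comes back to j as 3.7 × (j's share), so j prefers to contribute only if that share exceeds 1/3.7 = 0.2703; otherwise keeping the unit dominates.
Farah and Ada clear that bar, contributing 50 each; the remaining 5 contribute 0. Total contributed: 100.
Gus keeps 50 and receives 3.7 × 100 × 3/28 = 39.64 from the shared-resources pool, for a payoff of 89.64.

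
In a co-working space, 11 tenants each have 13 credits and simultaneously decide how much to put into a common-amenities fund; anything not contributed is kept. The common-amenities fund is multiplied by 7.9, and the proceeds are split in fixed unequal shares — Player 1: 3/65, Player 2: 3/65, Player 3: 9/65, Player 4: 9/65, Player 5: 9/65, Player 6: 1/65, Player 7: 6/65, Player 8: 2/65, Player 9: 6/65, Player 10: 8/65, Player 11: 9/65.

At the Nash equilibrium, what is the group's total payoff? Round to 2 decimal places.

501.80 credits

A player with share s gets back 7.9·s per unit contributed, so full contribution is dominant for anyone with s > 1/7.9 = 0.1266 and zero contribution is dominant for anyone below.
The shares above 0.1266 belong to Player 3, Player 4, Player 5 and Player 11, contributing 13 each; the remaining 7 contribute 0. Total contributed: 52.
The common-amenities fund pays out 7.9 × 52 = 410.80 in total (split across the unequal shares, but the aggregate is all that matters for the group sum).
The 7 free-riders keep 13 each, adding 91. Group total = 91 + 410.80 = 501.80.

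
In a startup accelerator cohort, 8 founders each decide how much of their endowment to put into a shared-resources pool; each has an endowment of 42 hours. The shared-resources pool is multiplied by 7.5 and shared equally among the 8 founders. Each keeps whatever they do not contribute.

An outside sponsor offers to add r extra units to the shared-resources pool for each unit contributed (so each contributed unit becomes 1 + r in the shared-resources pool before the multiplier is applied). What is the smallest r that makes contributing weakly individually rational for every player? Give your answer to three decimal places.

0.067

With matching at rate r, one contributed unit becomes (1 + r) in the shared-resources pool and returns 7.5 × (1 + r) / 8 to the contributor.
Setting this equal to 1: 1 + r = 8/7.5 = 1.0667.
So the minimum matching rate is r = 1.0667 − 1 = 0.067.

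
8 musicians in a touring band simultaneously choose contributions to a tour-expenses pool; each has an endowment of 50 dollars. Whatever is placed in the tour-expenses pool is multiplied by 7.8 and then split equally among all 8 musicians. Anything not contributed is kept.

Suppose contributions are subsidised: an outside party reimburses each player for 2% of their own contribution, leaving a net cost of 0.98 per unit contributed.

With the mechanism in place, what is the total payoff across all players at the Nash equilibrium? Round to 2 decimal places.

400.00 dollars

The effective private return is (7.8/8) / 0.98 = 0.9949, which is still under 1, so the mechanism doesn't change anyone's dominant strategy: zero contribution.
At the Nash equilibrium no one contributes; group total payoff = 8 × 50 = 400.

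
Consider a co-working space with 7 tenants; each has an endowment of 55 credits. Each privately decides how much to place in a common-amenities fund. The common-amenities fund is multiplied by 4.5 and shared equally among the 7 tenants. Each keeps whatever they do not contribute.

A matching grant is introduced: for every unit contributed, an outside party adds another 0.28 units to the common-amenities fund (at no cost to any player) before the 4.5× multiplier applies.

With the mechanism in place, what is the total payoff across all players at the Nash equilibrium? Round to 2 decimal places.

With the mechanism, a contributed unit returns 4.5 × 1.28 / 7 = 0.8229 per unit of net cost — still below 1 — so contributing 0 remains dominant for every player.
At the Nash equilibrium no one contributes; group total payoff = 7 × 55 = 385.

385.00 credits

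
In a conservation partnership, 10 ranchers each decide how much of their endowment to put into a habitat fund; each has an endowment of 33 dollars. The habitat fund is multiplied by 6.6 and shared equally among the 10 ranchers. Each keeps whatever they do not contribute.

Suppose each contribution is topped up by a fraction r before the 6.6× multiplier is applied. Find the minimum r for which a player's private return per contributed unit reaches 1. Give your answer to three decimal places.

With matching at rate r, one contributed unit becomes (1 + r) in the habitat fund and returns 6.6 × (1 + r) / 10 to the contributor.
Setting this equal to 1: 1 + r = 10/6.6 = 1.5152.
So the minimum matching rate is r = 1.5152 − 1 = 0.515.

0.515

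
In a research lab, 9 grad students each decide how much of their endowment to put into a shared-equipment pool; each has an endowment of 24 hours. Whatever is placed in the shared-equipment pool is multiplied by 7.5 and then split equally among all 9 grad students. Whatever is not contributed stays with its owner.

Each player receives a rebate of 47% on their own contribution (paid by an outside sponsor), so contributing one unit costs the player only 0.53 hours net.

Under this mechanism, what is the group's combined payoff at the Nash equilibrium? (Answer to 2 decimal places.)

1721.52 hours

The effective private return per unit is now (7.5/9) / 0.53 = 1.5723 > 1, so every player's dominant strategy flips to full contribution.
At the Nash equilibrium everyone contributes 24. Group total payoff = 9 × (24 × 0.47 + 7.5 × 24) = 1721.52.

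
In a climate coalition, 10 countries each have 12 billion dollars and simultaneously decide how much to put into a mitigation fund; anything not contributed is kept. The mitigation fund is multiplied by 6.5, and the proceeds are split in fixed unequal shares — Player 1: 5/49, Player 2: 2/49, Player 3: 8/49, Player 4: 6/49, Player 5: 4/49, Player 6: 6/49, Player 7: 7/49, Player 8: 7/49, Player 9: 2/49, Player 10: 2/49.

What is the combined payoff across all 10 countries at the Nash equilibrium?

186.00 billion dollars

Player j's private return per contributed unit is 6.5 × (j's share). Contributing is weakly dominant for j when that share is at least 1/6.5 = 0.1538, and contributing 0 is dominant otherwise.
Only Player 3 (8/49) clears that bar, contributing 12; the remaining 9 contribute 0. Total contributed: 12.
The mitigation fund pays out 6.5 × 12 = 78.00 in total (split across the unequal shares, but the aggregate is all that matters for the group sum).
The 9 free-riders keep 12 each, adding 108. Group total = 108 + 78.00 = 186.00.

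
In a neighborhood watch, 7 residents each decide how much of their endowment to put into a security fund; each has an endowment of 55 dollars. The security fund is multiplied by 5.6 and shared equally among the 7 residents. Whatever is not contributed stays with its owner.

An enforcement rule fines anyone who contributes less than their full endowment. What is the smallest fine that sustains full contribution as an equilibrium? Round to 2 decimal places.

11.00 dollars

Given the others contribute fully, the best deviation is to contribute 0 (any partial contribution still incurs the fine and gives up units whose private return 0.8000 is below 1).
Deviating from 55 to 0 saves 55 dollars but forfeits the deviator's share of the drop in the security fund: 5.6/7 × 55 = 44.00.
So the deviation gain is 55 − 44.00 = 11.00, and the fine must be at least 11.00 dollars to wipe it out.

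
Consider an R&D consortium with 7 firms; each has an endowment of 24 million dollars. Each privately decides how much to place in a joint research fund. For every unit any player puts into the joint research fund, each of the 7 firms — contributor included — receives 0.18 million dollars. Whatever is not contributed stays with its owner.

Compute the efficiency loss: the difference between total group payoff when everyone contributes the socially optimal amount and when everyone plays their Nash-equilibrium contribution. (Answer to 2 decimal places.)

43.68 million dollars

The private return per contributed unit is 0.18 < 1, so contributing 0 is dominant for every player. At the Nash equilibrium everyone keeps their 24, and the group total is 7 × 24 = 168.
Each contributed unit returns 1.260 to the group as a whole (0.18 to each of 7 players), which exceeds 1, so the social optimum is full contribution: group total = 1.260 × 168 = 211.68.
Efficiency loss = 211.68 − 168 = 43.68.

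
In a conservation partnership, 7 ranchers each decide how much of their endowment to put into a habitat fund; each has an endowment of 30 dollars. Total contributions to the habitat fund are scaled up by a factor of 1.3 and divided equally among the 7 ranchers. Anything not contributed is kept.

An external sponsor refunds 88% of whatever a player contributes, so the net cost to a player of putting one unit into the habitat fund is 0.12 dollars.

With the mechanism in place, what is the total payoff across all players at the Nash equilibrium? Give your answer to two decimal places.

Under the mechanism each unit contributed yields (1.3/7) / 0.12 = 1.5476 back to its contributor per unit of net cost, which exceeds 1, making full contribution the dominant choice for everyone.
So the Nash equilibrium is full contribution by all 7; the group earns 7 × (30 × 0.88 + 1.3 × 30) = 457.80.

457.80 dollars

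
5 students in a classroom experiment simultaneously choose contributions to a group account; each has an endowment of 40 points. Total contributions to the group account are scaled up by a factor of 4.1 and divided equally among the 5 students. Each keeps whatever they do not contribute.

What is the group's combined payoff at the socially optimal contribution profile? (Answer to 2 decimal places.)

Each contributed unit returns 4.100 to the group as a whole (0.8200 to each of 5 players), which exceeds 1, so the social optimum is full contribution: group total = 4.100 × 200 = 820.00.

820.00 points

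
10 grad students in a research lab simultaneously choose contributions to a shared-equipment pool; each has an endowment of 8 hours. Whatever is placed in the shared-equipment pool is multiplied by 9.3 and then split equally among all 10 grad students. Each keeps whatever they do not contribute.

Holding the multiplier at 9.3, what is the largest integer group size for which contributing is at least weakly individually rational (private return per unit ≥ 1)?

Private return per unit is 9.3/(group size), which is ≥ 1 whenever the group size is ≤ 9.3.
The largest such integer is 9.

9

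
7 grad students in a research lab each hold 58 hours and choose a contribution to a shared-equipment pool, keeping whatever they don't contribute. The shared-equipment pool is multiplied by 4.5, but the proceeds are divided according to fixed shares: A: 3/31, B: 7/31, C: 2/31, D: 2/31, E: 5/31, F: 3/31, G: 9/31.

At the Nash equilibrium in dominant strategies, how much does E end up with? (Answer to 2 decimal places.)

142.19 hours

Player j's private return per contributed unit is 4.5 × (j's share). Contributing is weakly dominant for j when that share is at least 1/4.5 = 0.2222, and contributing 0 is dominant otherwise.
B and G clear that bar, contributing 58 each; the remaining 5 contribute 0. Total contributed: 116.
E keeps 58 and receives 4.5 × 116 × 5/31 = 84.19 from the shared-equipment pool, for a payoff of 142.19.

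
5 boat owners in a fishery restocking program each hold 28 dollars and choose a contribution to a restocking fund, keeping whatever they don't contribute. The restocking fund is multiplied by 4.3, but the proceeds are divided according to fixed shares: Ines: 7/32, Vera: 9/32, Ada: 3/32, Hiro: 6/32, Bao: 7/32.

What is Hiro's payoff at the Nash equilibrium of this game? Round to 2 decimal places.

Player j's private return per contributed unit is 4.3 × (j's share). Contributing is weakly dominant for j when that share is at least 1/4.3 = 0.2326, and contributing 0 is dominant otherwise.
Vera alone (share 9/32) is above the threshold, contributing 28; the remaining 4 contribute 0. Total contributed: 28.
Hiro keeps 28 and receives 4.3 × 28 × 6/32 = 22.58 from the restocking fund, for a payoff of 50.58.

50.58 dollars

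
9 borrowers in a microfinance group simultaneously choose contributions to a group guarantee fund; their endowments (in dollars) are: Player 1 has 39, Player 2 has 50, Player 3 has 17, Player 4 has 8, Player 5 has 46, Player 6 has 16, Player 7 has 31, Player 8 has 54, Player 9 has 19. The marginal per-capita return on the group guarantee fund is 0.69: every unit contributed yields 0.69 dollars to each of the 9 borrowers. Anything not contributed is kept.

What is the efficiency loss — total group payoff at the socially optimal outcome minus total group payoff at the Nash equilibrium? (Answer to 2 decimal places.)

1458.80 dollars

The private return per contributed unit is 0.69 < 1 for everyone, so the Nash equilibrium is zero contribution and the group total is Σ E_j = 39 + 50 + 17 + 8 + 46 + 16 + 31 + 54 + 19 = 280.
Each contributed unit returns 6.210 to the group, so the social optimum is full contribution by everyone: group total = 6.210 × 280 = 1738.80.
Efficiency loss = (6.210 − 1) × 280 = 1458.80.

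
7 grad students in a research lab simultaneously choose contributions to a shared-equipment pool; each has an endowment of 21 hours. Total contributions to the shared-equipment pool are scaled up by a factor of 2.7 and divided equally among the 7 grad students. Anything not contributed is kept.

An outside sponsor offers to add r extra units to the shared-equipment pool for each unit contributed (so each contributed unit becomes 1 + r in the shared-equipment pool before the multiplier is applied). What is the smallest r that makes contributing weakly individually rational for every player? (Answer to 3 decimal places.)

1.593

With matching at rate r, one contributed unit becomes (1 + r) in the shared-equipment pool and returns 2.7 × (1 + r) / 7 to the contributor.
Setting this equal to 1: 1 + r = 7/2.7 = 2.5926.
So the minimum matching rate is r = 2.5926 − 1 = 1.593.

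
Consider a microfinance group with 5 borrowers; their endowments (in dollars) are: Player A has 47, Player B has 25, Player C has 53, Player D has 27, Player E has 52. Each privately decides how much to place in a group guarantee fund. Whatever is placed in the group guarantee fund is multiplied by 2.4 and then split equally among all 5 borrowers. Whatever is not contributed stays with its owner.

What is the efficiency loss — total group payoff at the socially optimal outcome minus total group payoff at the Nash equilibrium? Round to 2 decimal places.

285.60 dollars

The private return per contributed unit is 2.4/5 = 0.4800 < 1 for every player regardless of endowment, so the Nash equilibrium is zero contribution and the group total is Σ E_j = 47 + 25 + 53 + 27 + 52 = 204.
Each contributed unit returns 2.400 to the group, so the social optimum is full contribution by everyone: group total = 2.400 × 204 = 489.60.
Efficiency loss = (2.400 − 1) × 204 = 285.60.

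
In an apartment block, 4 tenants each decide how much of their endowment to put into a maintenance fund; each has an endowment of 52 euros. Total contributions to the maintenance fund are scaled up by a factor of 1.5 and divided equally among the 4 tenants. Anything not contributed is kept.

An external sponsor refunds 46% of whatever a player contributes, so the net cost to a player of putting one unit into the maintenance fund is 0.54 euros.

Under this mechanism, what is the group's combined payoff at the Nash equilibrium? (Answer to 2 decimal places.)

208.00 euros

Even with the mechanism, each unit contributed returns only (1.5/4) / 0.54 = 0.6944 per unit of net cost, so contributing nothing is still dominant.
At the Nash equilibrium no one contributes; group total payoff = 4 × 52 = 208.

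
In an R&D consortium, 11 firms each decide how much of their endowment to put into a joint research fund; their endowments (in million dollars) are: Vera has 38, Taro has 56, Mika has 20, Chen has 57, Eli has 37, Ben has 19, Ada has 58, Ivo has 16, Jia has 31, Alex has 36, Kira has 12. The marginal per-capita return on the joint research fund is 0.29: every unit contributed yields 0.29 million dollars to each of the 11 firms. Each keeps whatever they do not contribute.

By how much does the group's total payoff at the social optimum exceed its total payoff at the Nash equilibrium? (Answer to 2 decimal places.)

The private return per contributed unit is 0.29 < 1 for everyone, so the Nash equilibrium is zero contribution and the group total is Σ E_j = 38 + 56 + 20 + 57 + 37 + 19 + 58 + 16 + 31 + 36 + 12 = 380.
Each contributed unit returns 3.190 to the group, so the social optimum is full contribution by everyone: group total = 3.190 × 380 = 1212.20.
Efficiency loss = (3.190 − 1) × 380 = 832.20.

832.20 million dollars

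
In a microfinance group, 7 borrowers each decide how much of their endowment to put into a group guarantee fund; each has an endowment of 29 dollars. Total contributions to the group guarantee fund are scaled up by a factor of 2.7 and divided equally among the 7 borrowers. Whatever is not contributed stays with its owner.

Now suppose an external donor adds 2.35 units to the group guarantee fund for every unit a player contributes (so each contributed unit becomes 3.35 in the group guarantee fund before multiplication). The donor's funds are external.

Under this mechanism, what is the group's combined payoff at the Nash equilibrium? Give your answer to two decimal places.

The effective private return per unit is now 2.7 × 3.35 / 7 = 1.2921 > 1, so every player's dominant strategy flips to full contribution.
At the Nash equilibrium everyone contributes 29. Group total payoff = 2.7 × 3.35 × 203 = 1836.14.

1836.14 dollars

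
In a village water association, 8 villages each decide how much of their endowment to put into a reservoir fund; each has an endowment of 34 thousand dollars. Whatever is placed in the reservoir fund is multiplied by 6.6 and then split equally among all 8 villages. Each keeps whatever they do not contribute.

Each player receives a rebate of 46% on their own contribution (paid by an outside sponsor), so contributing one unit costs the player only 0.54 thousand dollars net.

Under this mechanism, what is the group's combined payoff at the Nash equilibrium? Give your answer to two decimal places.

1920.32 thousand dollars

Under the mechanism each unit contributed yields (6.6/8) / 0.54 = 1.5278 back to its contributor per unit of net cost, which exceeds 1, making full contribution the dominant choice for everyone.
At the Nash equilibrium everyone contributes 34. Group total payoff = 8 × (34 × 0.46 + 6.6 × 34) = 1920.32.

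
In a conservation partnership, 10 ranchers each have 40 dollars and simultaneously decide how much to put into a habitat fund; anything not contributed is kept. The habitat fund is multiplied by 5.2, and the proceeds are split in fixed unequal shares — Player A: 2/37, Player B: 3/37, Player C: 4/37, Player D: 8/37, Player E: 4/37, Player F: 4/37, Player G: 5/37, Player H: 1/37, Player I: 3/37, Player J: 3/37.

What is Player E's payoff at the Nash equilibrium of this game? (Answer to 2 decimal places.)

62.49 dollars

A player with share s gets back 5.2·s per unit contributed, so full contribution is dominant for anyone with s > 1/5.2 = 0.1923 and zero contribution is dominant for anyone below.
The only share above 0.1923 is Player D's 8/37, contributing 40; the remaining 9 contribute 0. Total contributed: 40.
Player E keeps 40 and receives 5.2 × 40 × 4/37 = 22.49 from the habitat fund, for a payoff of 62.49.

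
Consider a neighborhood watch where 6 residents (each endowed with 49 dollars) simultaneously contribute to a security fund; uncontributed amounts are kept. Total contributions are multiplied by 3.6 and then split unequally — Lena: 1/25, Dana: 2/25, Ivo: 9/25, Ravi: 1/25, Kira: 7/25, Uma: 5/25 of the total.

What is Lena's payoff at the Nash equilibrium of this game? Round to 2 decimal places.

63.11 dollars

Player j's private return per contributed unit is 3.6 × (j's share). Contributing is weakly dominant for j when that share is at least 1/3.6 = 0.2778, and contributing 0 is dominant otherwise.
The shares above 0.2778 belong to Ivo and Kira, contributing 49 each; the remaining 4 contribute 0. Total contributed: 98.
Lena keeps 49 and receives 3.6 × 98 × 1/25 = 14.11 from the security fund, for a payoff of 63.11.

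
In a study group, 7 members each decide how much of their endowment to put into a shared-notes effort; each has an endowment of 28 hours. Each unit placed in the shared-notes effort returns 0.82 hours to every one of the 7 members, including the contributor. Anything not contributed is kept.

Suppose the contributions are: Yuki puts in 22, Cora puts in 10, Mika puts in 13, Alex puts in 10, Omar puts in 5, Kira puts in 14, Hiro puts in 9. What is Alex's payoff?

86.06 hours

Total contributed: 22 + 10 + 13 + 10 + 5 + 14 + 9 = 83.
Each receives 0.82 × 83 = 68.06 from the shared-notes effort.
Alex keeps 28 − 10 = 18, so Alex's payoff is 18 + 68.06 = 86.06.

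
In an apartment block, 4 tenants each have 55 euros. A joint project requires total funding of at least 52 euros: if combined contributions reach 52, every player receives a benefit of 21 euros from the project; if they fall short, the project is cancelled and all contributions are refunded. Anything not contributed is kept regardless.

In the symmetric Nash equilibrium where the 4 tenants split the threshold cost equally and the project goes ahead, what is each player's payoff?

63 euros

Equal share of the threshold: 52/4 = 13.
At this profile no one gains by cutting their contribution: any cut drops the total below 52, the project is cancelled, contributions are refunded, and the deviator ends with 55, which is less than 55 − 13 + 21 = 63. Contributing more than 13 just wastes the excess. So contributing exactly 13 is a best response.
Each player's payoff: 55 − 13 + 21 = 63.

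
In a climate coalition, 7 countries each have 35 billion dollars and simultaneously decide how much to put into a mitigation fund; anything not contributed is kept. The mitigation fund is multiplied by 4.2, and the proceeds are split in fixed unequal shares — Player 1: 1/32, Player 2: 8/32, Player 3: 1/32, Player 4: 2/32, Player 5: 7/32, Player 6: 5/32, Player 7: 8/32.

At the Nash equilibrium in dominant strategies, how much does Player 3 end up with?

Player j's private return per contributed unit is 4.2 × (j's share). Contributing is weakly dominant for j when that share is at least 1/4.2 = 0.2381, and contributing 0 is dominant otherwise.
Player 2 and Player 7 clear that bar, contributing 35 each; the remaining 5 contribute 0. Total contributed: 70.
Player 3 keeps 35 and receives 4.2 × 70 × 1/32 = 9.19 from the mitigation fund, for a payoff of 44.19.

44.19 billion dollars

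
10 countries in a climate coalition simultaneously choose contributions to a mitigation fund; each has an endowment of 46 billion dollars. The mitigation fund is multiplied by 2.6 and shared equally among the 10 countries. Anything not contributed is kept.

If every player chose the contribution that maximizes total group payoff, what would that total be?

1196.00 billion dollars

Each contributed unit returns 2.600 to the group as a whole (0.2600 to each of 10 players), which exceeds 1, so the social optimum is full contribution: group total = 2.600 × 460 = 1196.00.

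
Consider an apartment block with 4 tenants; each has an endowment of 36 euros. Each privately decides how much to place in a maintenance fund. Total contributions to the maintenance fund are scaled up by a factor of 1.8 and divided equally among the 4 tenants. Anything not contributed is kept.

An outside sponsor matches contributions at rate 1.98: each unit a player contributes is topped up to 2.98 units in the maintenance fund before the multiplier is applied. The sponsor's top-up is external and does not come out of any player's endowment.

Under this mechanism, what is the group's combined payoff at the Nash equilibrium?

The effective private return per unit is now 1.8 × 2.98 / 4 = 1.3410 > 1, so every player's dominant strategy flips to full contribution.
So the Nash equilibrium is full contribution by all 4; the group earns 1.8 × 2.98 × 144 = 772.42.

772.42 euros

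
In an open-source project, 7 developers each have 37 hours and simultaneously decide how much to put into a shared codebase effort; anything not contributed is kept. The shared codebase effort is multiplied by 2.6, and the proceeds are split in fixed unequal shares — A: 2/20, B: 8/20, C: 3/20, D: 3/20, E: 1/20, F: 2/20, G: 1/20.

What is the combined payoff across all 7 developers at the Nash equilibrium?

For player j, contributing a unit is worthwhile iff 2.6 × (j's share) ≥ 1, i.e. iff j's share is at least 0.3846.
B alone (share 8/20) is above the threshold, contributing 37; the remaining 6 contribute 0. Total contributed: 37.
The shared codebase effort pays out 2.6 × 37 = 96.20 in total (split across the unequal shares, but the aggregate is all that matters for the group sum).
The 6 free-riders keep 37 each, adding 222. Group total = 222 + 96.20 = 318.20.

318.20 hours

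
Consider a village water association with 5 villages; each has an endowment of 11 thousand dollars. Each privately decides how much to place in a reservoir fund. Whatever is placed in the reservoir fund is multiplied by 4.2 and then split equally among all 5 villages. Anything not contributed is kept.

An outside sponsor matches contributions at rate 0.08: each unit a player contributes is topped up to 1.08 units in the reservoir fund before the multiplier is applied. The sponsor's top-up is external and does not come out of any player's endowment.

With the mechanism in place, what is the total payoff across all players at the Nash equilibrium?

55.00 thousand dollars

The effective private return is 4.2 × 1.08 / 5 = 0.9072, which is still under 1, so the mechanism doesn't change anyone's dominant strategy: zero contribution.
Everyone keeps their endowment and the group total is 5 × 11 = 55.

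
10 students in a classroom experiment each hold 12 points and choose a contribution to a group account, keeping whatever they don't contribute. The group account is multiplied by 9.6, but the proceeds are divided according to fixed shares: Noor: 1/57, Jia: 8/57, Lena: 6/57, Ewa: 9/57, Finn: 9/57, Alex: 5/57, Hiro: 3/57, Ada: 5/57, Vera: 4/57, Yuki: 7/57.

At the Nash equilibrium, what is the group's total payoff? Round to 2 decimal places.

Player j's private return per contributed unit is 9.6 × (j's share). Contributing is weakly dominant for j when that share is at least 1/9.6 = 0.1042, and contributing 0 is dominant otherwise.
The shares above 0.1042 belong to Jia, Lena, Ewa, Finn and Yuki, contributing 12 each; the remaining 5 contribute 0. Total contributed: 60.
The group account pays out 9.6 × 60 = 576.00 in total (split across the unequal shares, but the aggregate is all that matters for the group sum).
The 5 free-riders keep 12 each, adding 60. Group total = 60 + 576.00 = 636.00.

636.00 points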